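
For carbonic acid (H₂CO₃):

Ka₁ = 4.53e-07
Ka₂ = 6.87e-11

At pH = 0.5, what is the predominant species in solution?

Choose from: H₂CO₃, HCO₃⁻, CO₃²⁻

pKa₁ = 6.34, pKa₂ = 10.16. For a polyprotic acid the predominant species crosses at each pKa: below pKa_n the protonated form dominates, above it the deprotonated form does. At pH = 0.5, the predominant species is H₂CO₃.

H₂CO₃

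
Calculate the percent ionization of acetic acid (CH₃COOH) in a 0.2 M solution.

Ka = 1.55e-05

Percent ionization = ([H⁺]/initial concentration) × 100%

Using Ka equilibrium: x² + Ka×x - Ka×C = 0. Solving: [H⁺] = 1.7529e-03. Percent = (1.7529e-03/0.2) × 100

Percent ionization = 0.876%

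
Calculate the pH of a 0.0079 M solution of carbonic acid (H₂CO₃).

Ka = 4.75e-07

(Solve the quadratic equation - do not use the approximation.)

x² + Ka×x - Ka×C = 0. Using quadratic formula: [H⁺] = 6.1021e-05

pH = 4.21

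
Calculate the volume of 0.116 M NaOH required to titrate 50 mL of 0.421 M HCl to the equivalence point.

At equivalence: moles acid = moles base. moles HCl = 0.421 × 50/1000 = 0.02105 mol. V_base = moles / 0.116 × 1000 = 181.5 mL.

V_{base} = 181.5 mL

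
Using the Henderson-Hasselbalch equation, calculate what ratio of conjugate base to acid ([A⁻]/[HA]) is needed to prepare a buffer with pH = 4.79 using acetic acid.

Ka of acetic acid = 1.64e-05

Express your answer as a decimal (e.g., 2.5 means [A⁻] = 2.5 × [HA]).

pKa = -log(1.64e-05) = 4.7852. pH = pKa + log([A⁻]/[HA]), so log([A⁻]/[HA]) = pH − pKa = 4.79 − 4.7852 = 0.0048. [A⁻]/[HA] = 10^(0.0048) = 1.01

[A⁻]/[HA] = 1.01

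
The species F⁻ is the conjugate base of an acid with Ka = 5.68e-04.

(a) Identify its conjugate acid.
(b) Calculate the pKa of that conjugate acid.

(a) The conjugate acid is formed by adding one H⁺ to F⁻, giving HF. (b) pKa = -log(Ka) = -log(5.68e-04) = 3.25.

Conjugate acid: HF; pK_a = 3.25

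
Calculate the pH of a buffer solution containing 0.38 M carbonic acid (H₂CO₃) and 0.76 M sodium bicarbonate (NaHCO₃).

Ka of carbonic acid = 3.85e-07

pKa = -log(3.85e-07) = 6.41. pH = pKa + log([A⁻]/[HA]) = 6.41 + log(0.76/0.38)

pH = 6.72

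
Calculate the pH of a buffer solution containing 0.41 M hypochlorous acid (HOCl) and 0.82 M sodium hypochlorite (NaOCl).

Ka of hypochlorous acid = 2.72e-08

pKa = -log(2.72e-08) = 7.57. pH = pKa + log([A⁻]/[HA]) = 7.57 + log(0.82/0.41)

pH = 7.87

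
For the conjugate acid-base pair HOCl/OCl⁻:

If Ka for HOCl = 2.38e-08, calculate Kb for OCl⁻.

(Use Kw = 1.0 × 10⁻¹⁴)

For a conjugate pair Ka × Kb = Kw, so Kb = Kw/Ka = 1.0 × 10⁻¹⁴ / 2.38e-08 = 4.20e-07.

K_b = 4.20e-07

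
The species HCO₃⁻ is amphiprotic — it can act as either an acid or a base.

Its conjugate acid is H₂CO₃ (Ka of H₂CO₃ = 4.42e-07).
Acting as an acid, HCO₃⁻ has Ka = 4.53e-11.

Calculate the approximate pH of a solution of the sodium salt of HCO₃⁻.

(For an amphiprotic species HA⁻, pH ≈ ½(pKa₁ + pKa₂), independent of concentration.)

pKa₁ = -log(4.42e-07) = 6.35; pKa₂ = -log(4.53e-11) = 10.34. For an amphiprotic species, pH ≈ ½(pKa₁ + pKa₂) = ½(6.35 + 10.34) = 8.35.

pH = 8.35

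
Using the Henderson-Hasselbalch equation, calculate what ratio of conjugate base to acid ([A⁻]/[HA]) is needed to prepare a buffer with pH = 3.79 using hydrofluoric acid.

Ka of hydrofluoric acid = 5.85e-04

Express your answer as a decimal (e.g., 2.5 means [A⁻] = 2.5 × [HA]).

pKa = -log(5.85e-04) = 3.2328. pH = pKa + log([A⁻]/[HA]), so log([A⁻]/[HA]) = pH − pKa = 3.79 − 3.2328 = 0.5572. [A⁻]/[HA] = 10^(0.5572) = 3.61

[A⁻]/[HA] = 3.61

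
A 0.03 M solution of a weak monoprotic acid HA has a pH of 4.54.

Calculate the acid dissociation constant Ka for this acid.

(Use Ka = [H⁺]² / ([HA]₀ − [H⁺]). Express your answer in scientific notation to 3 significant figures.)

[H⁺] = 10^(−pH) = 10^(−4.54) = 2.884e-05 M. For HA ⇌ H⁺ + A⁻, Ka = [H⁺][A⁻]/[HA] = [H⁺]² / ([HA]₀ − [H⁺]) = (2.884e-05)² / (0.03 − 2.884e-05) = 2.78e-08.

K_a = 2.78e-08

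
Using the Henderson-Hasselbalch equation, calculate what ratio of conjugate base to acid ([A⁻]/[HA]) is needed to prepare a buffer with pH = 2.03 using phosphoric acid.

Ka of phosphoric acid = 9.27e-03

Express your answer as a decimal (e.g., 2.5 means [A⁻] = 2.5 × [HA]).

pKa = -log(9.27e-03) = 2.0329. pH = pKa + log([A⁻]/[HA]), so log([A⁻]/[HA]) = pH − pKa = 2.03 − 2.0329 = -0.0029. [A⁻]/[HA] = 10^(-0.0029) = 0.993

[A⁻]/[HA] = 0.993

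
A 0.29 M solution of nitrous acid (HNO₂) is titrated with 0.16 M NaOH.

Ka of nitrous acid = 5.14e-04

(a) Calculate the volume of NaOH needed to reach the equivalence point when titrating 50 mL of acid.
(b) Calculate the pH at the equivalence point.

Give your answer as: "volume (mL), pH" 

moles acid = 0.29 × 50/1000 = 0.0145 mol; V_base = moles/0.16 × 1000 = 90.6 mL. At equivalence only the conjugate base is present: [A⁻] = 0.0145/0.141 = 1.0311e-01 M. Kb = Kw/Ka = 1.95e-11; [OH⁻] = √(Kb × [A⁻]) = 1.4164e-06; pOH = 5.85; pH = 14 - pOH = 8.15.

V = 90.6 mL, pH = 8.15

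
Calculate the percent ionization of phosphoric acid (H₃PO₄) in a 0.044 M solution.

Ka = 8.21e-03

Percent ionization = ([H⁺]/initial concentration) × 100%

Using Ka equilibrium: x² + Ka×x - Ka×C = 0. Solving: [H⁺] = 1.5340e-02. Percent = (1.5340e-02/0.044) × 100

Percent ionization = 34.9%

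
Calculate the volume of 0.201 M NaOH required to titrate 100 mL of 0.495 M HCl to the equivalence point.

At equivalence: moles acid = moles base. moles HCl = 0.495 × 100/1000 = 0.0495 mol. V_base = moles / 0.201 × 1000 = 246.3 mL.

V_{base} = 246.3 mL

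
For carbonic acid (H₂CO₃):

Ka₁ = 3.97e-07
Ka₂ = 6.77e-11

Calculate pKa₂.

pKa₂ = -log(Ka₂) = -log(6.77e-11) = 10.17.

pK_{a2} = 10.17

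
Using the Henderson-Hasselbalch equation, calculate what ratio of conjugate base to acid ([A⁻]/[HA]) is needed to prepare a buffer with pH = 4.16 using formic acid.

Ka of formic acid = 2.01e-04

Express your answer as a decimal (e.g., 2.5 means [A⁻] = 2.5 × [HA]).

pKa = -log(2.01e-04) = 3.6968. pH = pKa + log([A⁻]/[HA]), so log([A⁻]/[HA]) = pH − pKa = 4.16 − 3.6968 = 0.4632. [A⁻]/[HA] = 10^(0.4632) = 2.91

[A⁻]/[HA] = 2.91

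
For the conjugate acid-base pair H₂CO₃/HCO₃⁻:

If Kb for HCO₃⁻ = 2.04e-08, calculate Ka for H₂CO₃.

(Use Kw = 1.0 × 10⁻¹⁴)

For a conjugate pair Ka × Kb = Kw, so Ka = Kw/Kb = 1.0 × 10⁻¹⁴ / 2.04e-08 = 4.90e-07.

K_a = 4.90e-07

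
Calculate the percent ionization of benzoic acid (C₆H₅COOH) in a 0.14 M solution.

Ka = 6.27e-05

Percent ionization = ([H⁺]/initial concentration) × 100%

Using Ka equilibrium: x² + Ka×x - Ka×C = 0. Solving: [H⁺] = 2.9316e-03. Percent = (2.9316e-03/0.14) × 100

Percent ionization = 2.09%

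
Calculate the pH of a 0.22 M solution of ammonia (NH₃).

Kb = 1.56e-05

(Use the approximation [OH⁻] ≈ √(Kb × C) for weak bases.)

[OH⁻] = √(Kb × C) = √(1.56e-05 × 0.22) = 1.8526e-03. pOH = 2.73, pH = 14 - pOH

pH = 11.27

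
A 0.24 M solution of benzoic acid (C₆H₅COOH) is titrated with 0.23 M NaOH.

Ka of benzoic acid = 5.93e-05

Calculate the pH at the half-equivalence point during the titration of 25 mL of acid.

At half-equivalence [HA] = [A⁻], so Henderson-Hasselbalch gives pH = pKa = -log(5.93e-05) = 4.23.

pH = pKa = 4.23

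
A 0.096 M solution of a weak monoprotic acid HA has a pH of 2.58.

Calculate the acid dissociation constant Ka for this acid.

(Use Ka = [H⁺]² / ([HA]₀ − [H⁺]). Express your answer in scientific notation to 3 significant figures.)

[H⁺] = 10^(−pH) = 10^(−2.58) = 2.630e-03 M. For HA ⇌ H⁺ + A⁻, Ka = [H⁺][A⁻]/[HA] = [H⁺]² / ([HA]₀ − [H⁺]) = (2.630e-03)² / (0.096 − 2.630e-03) = 7.41e-05.

K_a = 7.41e-05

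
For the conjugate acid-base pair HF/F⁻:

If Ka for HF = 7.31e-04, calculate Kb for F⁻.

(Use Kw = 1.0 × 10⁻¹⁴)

For a conjugate pair Ka × Kb = Kw, so Kb = Kw/Ka = 1.0 × 10⁻¹⁴ / 7.31e-04 = 1.37e-11.

K_b = 1.37e-11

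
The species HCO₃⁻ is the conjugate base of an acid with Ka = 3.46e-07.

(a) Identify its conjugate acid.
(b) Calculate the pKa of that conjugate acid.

(a) The conjugate acid is formed by adding one H⁺ to HCO₃⁻, giving H₂CO₃. (b) pKa = -log(Ka) = -log(3.46e-07) = 6.46.

Conjugate acid: H₂CO₃; pK_a = 6.46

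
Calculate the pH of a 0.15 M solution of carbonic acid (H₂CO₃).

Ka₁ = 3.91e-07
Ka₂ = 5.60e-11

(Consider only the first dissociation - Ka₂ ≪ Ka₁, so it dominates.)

First dissociation dominates. From Ka₁ = [H⁺][HA⁻]/[H₂A], x² + Ka₁·x − Ka₁·C = 0 with C = 0.15 M and Ka₁ = 3.91e-07. Solving: [H⁺] = (−Ka₁ + √(Ka₁² + 4·Ka₁·C)) / 2 = 2.4198e-04 M. pH = -log(2.4198e-04) = 3.62.

pH = 3.62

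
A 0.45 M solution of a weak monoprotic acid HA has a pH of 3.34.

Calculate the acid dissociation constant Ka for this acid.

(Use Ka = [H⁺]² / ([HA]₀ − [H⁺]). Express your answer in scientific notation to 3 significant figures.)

[H⁺] = 10^(−pH) = 10^(−3.34) = 4.571e-04 M. For HA ⇌ H⁺ + A⁻, Ka = [H⁺][A⁻]/[HA] = [H⁺]² / ([HA]₀ − [H⁺]) = (4.571e-04)² / (0.45 − 4.571e-04) = 4.65e-07.

K_a = 4.65e-07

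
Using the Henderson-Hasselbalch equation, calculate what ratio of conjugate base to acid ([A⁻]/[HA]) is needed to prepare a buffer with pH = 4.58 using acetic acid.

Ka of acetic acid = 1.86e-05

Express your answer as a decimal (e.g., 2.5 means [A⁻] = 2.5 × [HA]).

pKa = -log(1.86e-05) = 4.7305. pH = pKa + log([A⁻]/[HA]), so log([A⁻]/[HA]) = pH − pKa = 4.58 − 4.7305 = -0.1505. [A⁻]/[HA] = 10^(-0.1505) = 0.707

[A⁻]/[HA] = 0.707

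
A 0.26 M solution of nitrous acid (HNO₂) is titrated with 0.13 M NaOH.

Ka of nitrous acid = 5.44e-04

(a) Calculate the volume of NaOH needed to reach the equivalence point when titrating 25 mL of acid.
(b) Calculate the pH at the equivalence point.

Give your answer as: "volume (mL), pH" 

moles acid = 0.26 × 25/1000 = 0.0065 mol; V_base = moles/0.13 × 1000 = 50.0 mL. At equivalence only the conjugate base is present: [A⁻] = 0.0065/0.075 = 8.6667e-02 M. Kb = Kw/Ka = 1.84e-11; [OH⁻] = √(Kb × [A⁻]) = 1.2622e-06; pOH = 5.90; pH = 14 - pOH = 8.10.

V = 50.0 mL, pH = 8.10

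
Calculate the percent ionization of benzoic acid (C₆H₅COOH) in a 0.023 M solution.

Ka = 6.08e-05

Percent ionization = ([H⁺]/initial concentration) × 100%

Using Ka equilibrium: x² + Ka×x - Ka×C = 0. Solving: [H⁺] = 1.1525e-03. Percent = (1.1525e-03/0.023) × 100

Percent ionization = 5.01%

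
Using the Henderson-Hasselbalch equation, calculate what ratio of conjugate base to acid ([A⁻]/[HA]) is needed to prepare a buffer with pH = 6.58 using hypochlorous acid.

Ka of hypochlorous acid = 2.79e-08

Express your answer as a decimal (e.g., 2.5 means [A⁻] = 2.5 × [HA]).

pKa = -log(2.79e-08) = 7.5544. pH = pKa + log([A⁻]/[HA]), so log([A⁻]/[HA]) = pH − pKa = 6.58 − 7.5544 = -0.9744. [A⁻]/[HA] = 10^(-0.9744) = 0.106

[A⁻]/[HA] = 0.106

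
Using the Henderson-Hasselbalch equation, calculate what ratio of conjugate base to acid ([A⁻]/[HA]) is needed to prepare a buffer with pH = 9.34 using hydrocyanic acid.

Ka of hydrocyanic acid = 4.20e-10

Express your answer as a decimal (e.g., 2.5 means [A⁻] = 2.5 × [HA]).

pKa = -log(4.20e-10) = 9.3768. pH = pKa + log([A⁻]/[HA]), so log([A⁻]/[HA]) = pH − pKa = 9.34 − 9.3768 = -0.0368. [A⁻]/[HA] = 10^(-0.0368) = 0.919

[A⁻]/[HA] = 0.919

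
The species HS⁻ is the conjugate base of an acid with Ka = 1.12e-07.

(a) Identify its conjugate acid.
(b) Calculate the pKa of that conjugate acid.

(a) The conjugate acid is formed by adding one H⁺ to HS⁻, giving H₂S. (b) pKa = -log(Ka) = -log(1.12e-07) = 6.95.

Conjugate acid: H₂S; pK_a = 6.95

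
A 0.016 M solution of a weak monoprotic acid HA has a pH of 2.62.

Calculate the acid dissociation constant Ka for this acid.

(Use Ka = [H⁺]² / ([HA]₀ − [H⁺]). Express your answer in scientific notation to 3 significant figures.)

[H⁺] = 10^(−pH) = 10^(−2.62) = 2.399e-03 M. For HA ⇌ H⁺ + A⁻, Ka = [H⁺][A⁻]/[HA] = [H⁺]² / ([HA]₀ − [H⁺]) = (2.399e-03)² / (0.016 − 2.399e-03) = 4.23e-04.

K_a = 4.23e-04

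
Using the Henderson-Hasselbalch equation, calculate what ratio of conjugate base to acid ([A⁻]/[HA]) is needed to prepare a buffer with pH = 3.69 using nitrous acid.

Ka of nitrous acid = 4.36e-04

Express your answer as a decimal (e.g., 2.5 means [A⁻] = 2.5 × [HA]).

pKa = -log(4.36e-04) = 3.3605. pH = pKa + log([A⁻]/[HA]), so log([A⁻]/[HA]) = pH − pKa = 3.69 − 3.3605 = 0.3295. [A⁻]/[HA] = 10^(0.3295) = 2.14

[A⁻]/[HA] = 2.14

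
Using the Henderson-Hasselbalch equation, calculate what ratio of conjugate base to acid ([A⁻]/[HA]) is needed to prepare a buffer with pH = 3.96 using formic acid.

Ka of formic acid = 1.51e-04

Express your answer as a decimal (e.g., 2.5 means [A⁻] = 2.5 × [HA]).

pKa = -log(1.51e-04) = 3.8210. pH = pKa + log([A⁻]/[HA]), so log([A⁻]/[HA]) = pH − pKa = 3.96 − 3.8210 = 0.1390. [A⁻]/[HA] = 10^(0.1390) = 1.38

[A⁻]/[HA] = 1.38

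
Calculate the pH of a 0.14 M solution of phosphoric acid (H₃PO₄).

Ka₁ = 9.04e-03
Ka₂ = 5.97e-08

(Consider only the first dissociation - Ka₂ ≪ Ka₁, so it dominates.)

First dissociation dominates. From Ka₁ = [H⁺][HA⁻]/[H₂A], x² + Ka₁·x − Ka₁·C = 0 with C = 0.14 M and Ka₁ = 9.04e-03. Solving: [H⁺] = (−Ka₁ + √(Ka₁² + 4·Ka₁·C)) / 2 = 3.1341e-02 M. pH = -log(3.1341e-02) = 1.50.

pH = 1.50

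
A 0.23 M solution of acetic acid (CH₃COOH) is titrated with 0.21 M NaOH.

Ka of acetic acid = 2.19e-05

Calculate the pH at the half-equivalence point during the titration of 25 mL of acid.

At half-equivalence [HA] = [A⁻], so Henderson-Hasselbalch gives pH = pKa = -log(2.19e-05) = 4.66.

pH = pKa = 4.66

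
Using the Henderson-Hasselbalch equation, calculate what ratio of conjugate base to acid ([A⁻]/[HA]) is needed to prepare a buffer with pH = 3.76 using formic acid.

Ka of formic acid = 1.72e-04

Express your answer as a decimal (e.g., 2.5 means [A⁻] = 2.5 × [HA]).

pKa = -log(1.72e-04) = 3.7645. pH = pKa + log([A⁻]/[HA]), so log([A⁻]/[HA]) = pH − pKa = 3.76 − 3.7645 = -0.0045. [A⁻]/[HA] = 10^(-0.0045) = 0.990

[A⁻]/[HA] = 0.990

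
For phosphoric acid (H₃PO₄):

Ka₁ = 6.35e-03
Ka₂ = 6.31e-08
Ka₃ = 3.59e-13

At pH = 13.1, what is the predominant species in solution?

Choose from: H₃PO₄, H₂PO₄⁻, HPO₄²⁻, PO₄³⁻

pKa₁ = 2.20, pKa₂ = 7.20, pKa₃ = 12.44. For a polyprotic acid the predominant species crosses at each pKa: below pKa_n the protonated form dominates, above it the deprotonated form does. At pH = 13.1, the predominant species is PO₄³⁻.

PO₄³⁻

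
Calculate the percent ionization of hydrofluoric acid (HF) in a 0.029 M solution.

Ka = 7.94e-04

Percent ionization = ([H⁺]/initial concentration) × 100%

Using Ka equilibrium: x² + Ka×x - Ka×C = 0. Solving: [H⁺] = 4.4179e-03. Percent = (4.4179e-03/0.029) × 100

Percent ionization = 15.2%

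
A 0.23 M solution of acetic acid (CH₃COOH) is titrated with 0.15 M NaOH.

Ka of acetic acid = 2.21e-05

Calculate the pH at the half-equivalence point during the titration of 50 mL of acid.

At half-equivalence [HA] = [A⁻], so Henderson-Hasselbalch gives pH = pKa = -log(2.21e-05) = 4.66.

pH = pKa = 4.66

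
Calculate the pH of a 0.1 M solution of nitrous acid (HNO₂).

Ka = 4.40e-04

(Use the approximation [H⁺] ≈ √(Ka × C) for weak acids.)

[H⁺] = √(Ka × C) = √(4.40e-04 × 0.1) = 6.6332e-03. pH = -log(6.6332e-03)

pH = 2.18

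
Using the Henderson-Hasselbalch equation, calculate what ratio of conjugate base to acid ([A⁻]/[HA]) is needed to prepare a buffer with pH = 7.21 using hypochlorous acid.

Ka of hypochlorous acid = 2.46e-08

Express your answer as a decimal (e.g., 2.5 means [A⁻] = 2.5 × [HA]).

pKa = -log(2.46e-08) = 7.6091. pH = pKa + log([A⁻]/[HA]), so log([A⁻]/[HA]) = pH − pKa = 7.21 − 7.6091 = -0.3991. [A⁻]/[HA] = 10^(-0.3991) = 0.399

[A⁻]/[HA] = 0.399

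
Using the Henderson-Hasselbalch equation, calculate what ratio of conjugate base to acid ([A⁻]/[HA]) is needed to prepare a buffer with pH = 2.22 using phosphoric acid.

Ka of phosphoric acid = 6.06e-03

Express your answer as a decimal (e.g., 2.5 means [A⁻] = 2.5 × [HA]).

pKa = -log(6.06e-03) = 2.2175. pH = pKa + log([A⁻]/[HA]), so log([A⁻]/[HA]) = pH − pKa = 2.22 − 2.2175 = 0.0025. [A⁻]/[HA] = 10^(0.0025) = 1.01

[A⁻]/[HA] = 1.01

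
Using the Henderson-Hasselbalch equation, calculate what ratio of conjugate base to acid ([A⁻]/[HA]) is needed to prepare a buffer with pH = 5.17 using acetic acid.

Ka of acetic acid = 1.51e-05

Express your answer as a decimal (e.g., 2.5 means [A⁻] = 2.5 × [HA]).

pKa = -log(1.51e-05) = 4.8210. pH = pKa + log([A⁻]/[HA]), so log([A⁻]/[HA]) = pH − pKa = 5.17 − 4.8210 = 0.3490. [A⁻]/[HA] = 10^(0.3490) = 2.23

[A⁻]/[HA] = 2.23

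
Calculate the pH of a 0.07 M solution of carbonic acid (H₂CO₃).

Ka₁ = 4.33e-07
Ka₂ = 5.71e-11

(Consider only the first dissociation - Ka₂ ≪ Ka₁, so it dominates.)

First dissociation dominates. From Ka₁ = [H⁺][HA⁻]/[H₂A], x² + Ka₁·x − Ka₁·C = 0 with C = 0.07 M and Ka₁ = 4.33e-07. Solving: [H⁺] = (−Ka₁ + √(Ka₁² + 4·Ka₁·C)) / 2 = 1.7388e-04 M. pH = -log(1.7388e-04) = 3.76.

pH = 3.76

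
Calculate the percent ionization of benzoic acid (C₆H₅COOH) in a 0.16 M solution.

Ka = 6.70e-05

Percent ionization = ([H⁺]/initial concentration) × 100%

Using Ka equilibrium: x² + Ka×x - Ka×C = 0. Solving: [H⁺] = 3.2408e-03. Percent = (3.2408e-03/0.16) × 100

Percent ionization = 2.03%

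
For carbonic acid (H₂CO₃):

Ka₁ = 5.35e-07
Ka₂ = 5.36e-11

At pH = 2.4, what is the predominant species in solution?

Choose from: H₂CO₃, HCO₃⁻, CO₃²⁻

pKa₁ = 6.27, pKa₂ = 10.27. For a polyprotic acid the predominant species crosses at each pKa: below pKa_n the protonated form dominates, above it the deprotonated form does. At pH = 2.4, the predominant species is H₂CO₃.

H₂CO₃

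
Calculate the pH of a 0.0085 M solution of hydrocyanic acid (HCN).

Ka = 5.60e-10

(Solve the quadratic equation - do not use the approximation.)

x² + Ka×x - Ka×C = 0. Using quadratic formula: [H⁺] = 2.1815e-06

pH = 5.66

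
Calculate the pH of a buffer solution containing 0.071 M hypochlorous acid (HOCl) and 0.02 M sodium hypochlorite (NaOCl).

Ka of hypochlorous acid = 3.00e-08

pKa = -log(3.00e-08) = 7.52. pH = pKa + log([A⁻]/[HA]) = 7.52 + log(0.02/0.071)

pH = 6.97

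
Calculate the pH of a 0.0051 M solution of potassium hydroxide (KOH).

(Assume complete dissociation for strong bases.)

[OH⁻] = 0.0051 M for strong base. pOH = -log[OH⁻] = 2.29, pH = 14 - pOH

pH = 11.71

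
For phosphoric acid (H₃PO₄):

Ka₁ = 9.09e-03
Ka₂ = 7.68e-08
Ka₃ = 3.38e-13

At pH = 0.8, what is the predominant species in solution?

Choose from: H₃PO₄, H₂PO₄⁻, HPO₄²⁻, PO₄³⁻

pKa₁ = 2.04, pKa₂ = 7.11, pKa₃ = 12.47. For a polyprotic acid the predominant species crosses at each pKa: below pKa_n the protonated form dominates, above it the deprotonated form does. At pH = 0.8, the predominant species is H₃PO₄.

H₃PO₄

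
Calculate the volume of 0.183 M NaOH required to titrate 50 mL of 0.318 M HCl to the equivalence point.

At equivalence: moles acid = moles base. moles HCl = 0.318 × 50/1000 = 0.0159 mol. V_base = moles / 0.183 × 1000 = 86.9 mL.

V_{base} = 86.9 mL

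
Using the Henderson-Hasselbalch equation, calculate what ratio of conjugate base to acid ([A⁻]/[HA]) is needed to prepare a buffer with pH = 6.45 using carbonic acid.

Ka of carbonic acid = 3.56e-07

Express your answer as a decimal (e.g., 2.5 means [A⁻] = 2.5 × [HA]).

pKa = -log(3.56e-07) = 6.4486. pH = pKa + log([A⁻]/[HA]), so log([A⁻]/[HA]) = pH − pKa = 6.45 − 6.4486 = 0.0014. [A⁻]/[HA] = 10^(0.0014) = 1.00

[A⁻]/[HA] = 1.00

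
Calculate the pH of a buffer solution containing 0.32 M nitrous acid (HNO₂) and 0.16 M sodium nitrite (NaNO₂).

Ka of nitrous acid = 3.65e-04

pKa = -log(3.65e-04) = 3.44. pH = pKa + log([A⁻]/[HA]) = 3.44 + log(0.16/0.32)

pH = 3.14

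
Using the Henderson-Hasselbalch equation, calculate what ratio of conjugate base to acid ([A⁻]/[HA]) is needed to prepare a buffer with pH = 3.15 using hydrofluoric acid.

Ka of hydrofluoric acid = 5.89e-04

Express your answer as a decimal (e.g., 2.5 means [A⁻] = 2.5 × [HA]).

pKa = -log(5.89e-04) = 3.2299. pH = pKa + log([A⁻]/[HA]), so log([A⁻]/[HA]) = pH − pKa = 3.15 − 3.2299 = -0.0799. [A⁻]/[HA] = 10^(-0.0799) = 0.832

[A⁻]/[HA] = 0.832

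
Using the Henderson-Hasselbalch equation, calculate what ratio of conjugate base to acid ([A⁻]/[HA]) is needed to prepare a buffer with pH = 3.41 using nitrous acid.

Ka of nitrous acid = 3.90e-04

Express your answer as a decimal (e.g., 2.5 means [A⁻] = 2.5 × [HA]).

pKa = -log(3.90e-04) = 3.4089. pH = pKa + log([A⁻]/[HA]), so log([A⁻]/[HA]) = pH − pKa = 3.41 − 3.4089 = 0.0011. [A⁻]/[HA] = 10^(0.0011) = 1.00

[A⁻]/[HA] = 1.00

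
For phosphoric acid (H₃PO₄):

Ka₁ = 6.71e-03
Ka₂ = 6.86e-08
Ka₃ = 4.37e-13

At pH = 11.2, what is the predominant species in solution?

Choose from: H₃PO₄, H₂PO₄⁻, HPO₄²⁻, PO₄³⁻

pKa₁ = 2.17, pKa₂ = 7.16, pKa₃ = 12.36. For a polyprotic acid the predominant species crosses at each pKa: below pKa_n the protonated form dominates, above it the deprotonated form does. At pH = 11.2, the predominant species is HPO₄²⁻.

HPO₄²⁻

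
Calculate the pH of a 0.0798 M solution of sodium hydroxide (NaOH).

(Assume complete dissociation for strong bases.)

[OH⁻] = 0.0798 M for strong base. pOH = -log[OH⁻] = 1.10, pH = 14 - pOH

pH = 12.90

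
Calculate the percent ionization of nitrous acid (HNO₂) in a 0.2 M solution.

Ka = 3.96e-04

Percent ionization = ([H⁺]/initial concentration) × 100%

Using Ka equilibrium: x² + Ka×x - Ka×C = 0. Solving: [H⁺] = 8.7036e-03. Percent = (8.7036e-03/0.2) × 100

Percent ionization = 4.35%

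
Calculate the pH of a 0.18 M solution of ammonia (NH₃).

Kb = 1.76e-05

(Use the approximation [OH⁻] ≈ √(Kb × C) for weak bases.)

[OH⁻] = √(Kb × C) = √(1.76e-05 × 0.18) = 1.7799e-03. pOH = 2.75, pH = 14 - pOH

pH = 11.25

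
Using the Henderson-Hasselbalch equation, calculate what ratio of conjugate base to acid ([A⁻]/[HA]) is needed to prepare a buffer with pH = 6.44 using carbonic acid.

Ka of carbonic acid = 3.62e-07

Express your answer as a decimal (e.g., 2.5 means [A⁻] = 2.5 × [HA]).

pKa = -log(3.62e-07) = 6.4413. pH = pKa + log([A⁻]/[HA]), so log([A⁻]/[HA]) = pH − pKa = 6.44 − 6.4413 = -0.0013. [A⁻]/[HA] = 10^(-0.0013) = 0.997

[A⁻]/[HA] = 0.997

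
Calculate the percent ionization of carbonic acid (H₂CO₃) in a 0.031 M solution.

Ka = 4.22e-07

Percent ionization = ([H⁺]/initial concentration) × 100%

Using Ka equilibrium: x² + Ka×x - Ka×C = 0. Solving: [H⁺] = 1.1417e-04. Percent = (1.1417e-04/0.031) × 100

Percent ionization = 0.368%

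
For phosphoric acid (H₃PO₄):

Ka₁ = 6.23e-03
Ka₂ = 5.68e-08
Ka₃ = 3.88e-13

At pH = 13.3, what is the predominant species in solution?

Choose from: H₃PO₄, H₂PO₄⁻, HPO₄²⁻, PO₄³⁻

pKa₁ = 2.21, pKa₂ = 7.25, pKa₃ = 12.41. For a polyprotic acid the predominant species crosses at each pKa: below pKa_n the protonated form dominates, above it the deprotonated form does. At pH = 13.3, the predominant species is PO₄³⁻.

PO₄³⁻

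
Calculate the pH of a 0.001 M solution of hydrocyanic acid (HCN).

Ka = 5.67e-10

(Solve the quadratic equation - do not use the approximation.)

x² + Ka×x - Ka×C = 0. Using quadratic formula: [H⁺] = 7.5271e-07

pH = 6.12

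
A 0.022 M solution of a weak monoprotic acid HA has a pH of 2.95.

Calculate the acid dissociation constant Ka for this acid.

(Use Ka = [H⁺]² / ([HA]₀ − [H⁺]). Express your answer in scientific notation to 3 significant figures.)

[H⁺] = 10^(−pH) = 10^(−2.95) = 1.122e-03 M. For HA ⇌ H⁺ + A⁻, Ka = [H⁺][A⁻]/[HA] = [H⁺]² / ([HA]₀ − [H⁺]) = (1.122e-03)² / (0.022 − 1.122e-03) = 6.03e-05.

K_a = 6.03e-05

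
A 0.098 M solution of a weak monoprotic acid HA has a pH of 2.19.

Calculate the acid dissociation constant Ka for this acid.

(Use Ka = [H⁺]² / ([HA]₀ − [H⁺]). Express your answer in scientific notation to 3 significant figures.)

[H⁺] = 10^(−pH) = 10^(−2.19) = 6.457e-03 M. For HA ⇌ H⁺ + A⁻, Ka = [H⁺][A⁻]/[HA] = [H⁺]² / ([HA]₀ − [H⁺]) = (6.457e-03)² / (0.098 − 6.457e-03) = 4.55e-04.

K_a = 4.55e-04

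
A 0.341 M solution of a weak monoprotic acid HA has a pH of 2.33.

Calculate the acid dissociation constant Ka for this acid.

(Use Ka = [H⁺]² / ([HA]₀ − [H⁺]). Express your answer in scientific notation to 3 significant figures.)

[H⁺] = 10^(−pH) = 10^(−2.33) = 4.677e-03 M. For HA ⇌ H⁺ + A⁻, Ka = [H⁺][A⁻]/[HA] = [H⁺]² / ([HA]₀ − [H⁺]) = (4.677e-03)² / (0.341 − 4.677e-03) = 6.50e-05.

K_a = 6.50e-05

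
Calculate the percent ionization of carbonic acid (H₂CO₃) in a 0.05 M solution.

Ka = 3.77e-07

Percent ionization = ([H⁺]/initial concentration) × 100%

Using Ka equilibrium: x² + Ka×x - Ka×C = 0. Solving: [H⁺] = 1.3711e-04. Percent = (1.3711e-04/0.05) × 100

Percent ionization = 0.274%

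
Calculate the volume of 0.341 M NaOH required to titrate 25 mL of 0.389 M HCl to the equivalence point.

At equivalence: moles acid = moles base. moles HCl = 0.389 × 25/1000 = 0.009725 mol. V_base = moles / 0.341 × 1000 = 28.5 mL.

V_{base} = 28.5 mL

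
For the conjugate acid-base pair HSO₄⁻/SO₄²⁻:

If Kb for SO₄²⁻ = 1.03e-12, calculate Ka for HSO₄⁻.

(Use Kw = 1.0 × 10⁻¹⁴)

For a conjugate pair Ka × Kb = Kw, so Ka = Kw/Kb = 1.0 × 10⁻¹⁴ / 1.03e-12 = 9.71e-03.

K_a = 9.71e-03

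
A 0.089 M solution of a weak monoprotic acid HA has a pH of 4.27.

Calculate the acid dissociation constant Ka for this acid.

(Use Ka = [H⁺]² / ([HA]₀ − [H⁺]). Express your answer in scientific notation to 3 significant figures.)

[H⁺] = 10^(−pH) = 10^(−4.27) = 5.370e-05 M. For HA ⇌ H⁺ + A⁻, Ka = [H⁺][A⁻]/[HA] = [H⁺]² / ([HA]₀ − [H⁺]) = (5.370e-05)² / (0.089 − 5.370e-05) = 3.24e-08.

K_a = 3.24e-08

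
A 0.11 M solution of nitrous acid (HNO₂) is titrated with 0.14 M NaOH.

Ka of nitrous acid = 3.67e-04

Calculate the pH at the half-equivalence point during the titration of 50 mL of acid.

At half-equivalence [HA] = [A⁻], so Henderson-Hasselbalch gives pH = pKa = -log(3.67e-04) = 3.44.

pH = pKa = 3.44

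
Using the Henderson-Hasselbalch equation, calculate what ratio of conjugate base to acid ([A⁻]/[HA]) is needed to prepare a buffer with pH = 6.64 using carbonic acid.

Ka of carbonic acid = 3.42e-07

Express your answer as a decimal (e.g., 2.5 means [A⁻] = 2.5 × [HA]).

pKa = -log(3.42e-07) = 6.4660. pH = pKa + log([A⁻]/[HA]), so log([A⁻]/[HA]) = pH − pKa = 6.64 − 6.4660 = 0.1740. [A⁻]/[HA] = 10^(0.1740) = 1.49

[A⁻]/[HA] = 1.49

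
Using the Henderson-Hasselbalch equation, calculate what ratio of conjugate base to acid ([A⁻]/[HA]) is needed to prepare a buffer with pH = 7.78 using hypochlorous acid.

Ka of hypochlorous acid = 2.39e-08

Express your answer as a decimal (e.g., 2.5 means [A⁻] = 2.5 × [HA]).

pKa = -log(2.39e-08) = 7.6216. pH = pKa + log([A⁻]/[HA]), so log([A⁻]/[HA]) = pH − pKa = 7.78 − 7.6216 = 0.1584. [A⁻]/[HA] = 10^(0.1584) = 1.44

[A⁻]/[HA] = 1.44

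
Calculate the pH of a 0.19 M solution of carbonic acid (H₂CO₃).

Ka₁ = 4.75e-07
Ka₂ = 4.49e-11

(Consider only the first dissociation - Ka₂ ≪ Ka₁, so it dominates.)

First dissociation dominates. From Ka₁ = [H⁺][HA⁻]/[H₂A], x² + Ka₁·x − Ka₁·C = 0 with C = 0.19 M and Ka₁ = 4.75e-07. Solving: [H⁺] = (−Ka₁ + √(Ka₁² + 4·Ka₁·C)) / 2 = 3.0018e-04 M. pH = -log(3.0018e-04) = 3.52.

pH = 3.52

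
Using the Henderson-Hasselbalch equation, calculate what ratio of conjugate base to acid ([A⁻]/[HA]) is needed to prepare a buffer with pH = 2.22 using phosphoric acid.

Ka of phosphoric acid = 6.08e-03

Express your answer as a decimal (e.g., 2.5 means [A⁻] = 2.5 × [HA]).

pKa = -log(6.08e-03) = 2.2161. pH = pKa + log([A⁻]/[HA]), so log([A⁻]/[HA]) = pH − pKa = 2.22 − 2.2161 = 0.0039. [A⁻]/[HA] = 10^(0.0039) = 1.01

[A⁻]/[HA] = 1.01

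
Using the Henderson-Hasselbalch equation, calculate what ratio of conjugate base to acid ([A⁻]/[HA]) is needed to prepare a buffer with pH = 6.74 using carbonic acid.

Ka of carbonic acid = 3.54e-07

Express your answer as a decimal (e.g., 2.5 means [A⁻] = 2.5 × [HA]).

pKa = -log(3.54e-07) = 6.4510. pH = pKa + log([A⁻]/[HA]), so log([A⁻]/[HA]) = pH − pKa = 6.74 − 6.4510 = 0.2890. [A⁻]/[HA] = 10^(0.2890) = 1.95

[A⁻]/[HA] = 1.95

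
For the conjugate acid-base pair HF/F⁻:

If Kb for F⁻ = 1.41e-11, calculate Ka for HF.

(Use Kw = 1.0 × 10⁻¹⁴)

For a conjugate pair Ka × Kb = Kw, so Ka = Kw/Kb = 1.0 × 10⁻¹⁴ / 1.41e-11 = 7.09e-04.

K_a = 7.09e-04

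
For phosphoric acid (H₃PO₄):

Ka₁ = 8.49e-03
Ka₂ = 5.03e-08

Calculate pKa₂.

pKa₂ = -log(Ka₂) = -log(5.03e-08) = 7.30.

pK_{a2} = 7.30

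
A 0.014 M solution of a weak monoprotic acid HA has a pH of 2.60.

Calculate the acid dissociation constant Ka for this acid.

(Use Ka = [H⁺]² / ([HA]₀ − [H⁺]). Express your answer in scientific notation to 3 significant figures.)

[H⁺] = 10^(−pH) = 10^(−2.60) = 2.512e-03 M. For HA ⇌ H⁺ + A⁻, Ka = [H⁺][A⁻]/[HA] = [H⁺]² / ([HA]₀ − [H⁺]) = (2.512e-03)² / (0.014 − 2.512e-03) = 5.49e-04.

K_a = 5.49e-04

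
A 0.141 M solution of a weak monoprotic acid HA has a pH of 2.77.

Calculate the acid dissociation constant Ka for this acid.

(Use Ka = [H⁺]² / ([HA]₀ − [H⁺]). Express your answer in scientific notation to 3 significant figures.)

[H⁺] = 10^(−pH) = 10^(−2.77) = 1.698e-03 M. For HA ⇌ H⁺ + A⁻, Ka = [H⁺][A⁻]/[HA] = [H⁺]² / ([HA]₀ − [H⁺]) = (1.698e-03)² / (0.141 − 1.698e-03) = 2.07e-05.

K_a = 2.07e-05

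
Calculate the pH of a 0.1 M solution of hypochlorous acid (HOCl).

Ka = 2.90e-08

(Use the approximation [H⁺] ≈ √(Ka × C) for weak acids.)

[H⁺] = √(Ka × C) = √(2.90e-08 × 0.1) = 5.3852e-05. pH = -log(5.3852e-05)

pH = 4.27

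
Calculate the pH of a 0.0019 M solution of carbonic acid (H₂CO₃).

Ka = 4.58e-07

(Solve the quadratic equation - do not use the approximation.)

x² + Ka×x - Ka×C = 0. Using quadratic formula: [H⁺] = 2.9271e-05

pH = 4.53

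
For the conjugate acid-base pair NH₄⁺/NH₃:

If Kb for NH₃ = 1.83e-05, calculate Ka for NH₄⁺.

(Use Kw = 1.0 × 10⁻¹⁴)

For a conjugate pair Ka × Kb = Kw, so Ka = Kw/Kb = 1.0 × 10⁻¹⁴ / 1.83e-05 = 5.46e-10.

K_a = 5.46e-10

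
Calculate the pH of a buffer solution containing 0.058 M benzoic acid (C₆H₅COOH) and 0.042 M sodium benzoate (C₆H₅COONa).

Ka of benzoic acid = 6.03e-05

pKa = -log(6.03e-05) = 4.22. pH = pKa + log([A⁻]/[HA]) = 4.22 + log(0.042/0.058)

pH = 4.08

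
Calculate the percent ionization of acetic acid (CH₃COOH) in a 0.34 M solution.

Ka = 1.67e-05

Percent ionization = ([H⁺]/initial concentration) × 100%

Using Ka equilibrium: x² + Ka×x - Ka×C = 0. Solving: [H⁺] = 2.3745e-03. Percent = (2.3745e-03/0.34) × 100

Percent ionization = 0.698%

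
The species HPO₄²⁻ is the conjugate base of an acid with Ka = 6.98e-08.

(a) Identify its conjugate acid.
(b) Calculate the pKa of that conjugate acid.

(a) The conjugate acid is formed by adding one H⁺ to HPO₄²⁻, giving H₂PO₄⁻. (b) pKa = -log(Ka) = -log(6.98e-08) = 7.16.

Conjugate acid: H₂PO₄⁻; pK_a = 7.16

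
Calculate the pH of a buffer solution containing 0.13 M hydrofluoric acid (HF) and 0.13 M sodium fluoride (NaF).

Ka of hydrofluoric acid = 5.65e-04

pKa = -log(5.65e-04) = 3.25. pH = pKa + log([A⁻]/[HA]) = 3.25 + log(0.13/0.13)

pH = 3.25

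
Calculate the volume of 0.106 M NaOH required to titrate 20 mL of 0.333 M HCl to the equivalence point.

At equivalence: moles acid = moles base. moles HCl = 0.333 × 20/1000 = 0.00666 mol. V_base = moles / 0.106 × 1000 = 62.8 mL.

V_{base} = 62.8 mL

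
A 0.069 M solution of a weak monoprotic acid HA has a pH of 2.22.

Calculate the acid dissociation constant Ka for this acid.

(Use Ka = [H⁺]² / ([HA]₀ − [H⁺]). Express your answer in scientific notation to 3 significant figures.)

[H⁺] = 10^(−pH) = 10^(−2.22) = 6.026e-03 M. For HA ⇌ H⁺ + A⁻, Ka = [H⁺][A⁻]/[HA] = [H⁺]² / ([HA]₀ − [H⁺]) = (6.026e-03)² / (0.069 − 6.026e-03) = 5.77e-04.

K_a = 5.77e-04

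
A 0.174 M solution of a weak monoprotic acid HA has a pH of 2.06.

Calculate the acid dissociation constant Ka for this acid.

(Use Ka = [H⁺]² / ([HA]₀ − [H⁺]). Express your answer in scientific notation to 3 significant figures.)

[H⁺] = 10^(−pH) = 10^(−2.06) = 8.710e-03 M. For HA ⇌ H⁺ + A⁻, Ka = [H⁺][A⁻]/[HA] = [H⁺]² / ([HA]₀ − [H⁺]) = (8.710e-03)² / (0.174 − 8.710e-03) = 4.59e-04.

K_a = 4.59e-04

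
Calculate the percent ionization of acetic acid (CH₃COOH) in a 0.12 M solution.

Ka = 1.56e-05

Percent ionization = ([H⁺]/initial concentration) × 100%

Using Ka equilibrium: x² + Ka×x - Ka×C = 0. Solving: [H⁺] = 1.3604e-03. Percent = (1.3604e-03/0.12) × 100

Percent ionization = 1.13%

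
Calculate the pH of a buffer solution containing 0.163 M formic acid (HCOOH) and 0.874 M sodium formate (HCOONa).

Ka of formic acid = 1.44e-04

pKa = -log(1.44e-04) = 3.84. pH = pKa + log([A⁻]/[HA]) = 3.84 + log(0.874/0.163)

pH = 4.57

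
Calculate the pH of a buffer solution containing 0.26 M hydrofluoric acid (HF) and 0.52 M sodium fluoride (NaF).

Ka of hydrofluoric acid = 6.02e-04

pKa = -log(6.02e-04) = 3.22. pH = pKa + log([A⁻]/[HA]) = 3.22 + log(0.52/0.26)

pH = 3.52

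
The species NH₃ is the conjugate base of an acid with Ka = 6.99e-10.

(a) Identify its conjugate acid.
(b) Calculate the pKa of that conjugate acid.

(a) The conjugate acid is formed by adding one H⁺ to NH₃, giving NH₄⁺. (b) pKa = -log(Ka) = -log(6.99e-10) = 9.16.

Conjugate acid: NH₄⁺; pK_a = 9.16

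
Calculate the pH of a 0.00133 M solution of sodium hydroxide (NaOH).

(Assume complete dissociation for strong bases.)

[OH⁻] = 0.00133 M for strong base. pOH = -log[OH⁻] = 2.88, pH = 14 - pOH

pH = 11.12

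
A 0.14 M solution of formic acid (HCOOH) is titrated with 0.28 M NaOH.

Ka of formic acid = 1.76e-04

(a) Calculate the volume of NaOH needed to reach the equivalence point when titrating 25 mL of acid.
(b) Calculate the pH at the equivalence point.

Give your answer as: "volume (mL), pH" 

moles acid = 0.14 × 25/1000 = 0.0035 mol; V_base = moles/0.28 × 1000 = 12.5 mL. At equivalence only the conjugate base is present: [A⁻] = 0.0035/0.037 = 9.3333e-02 M. Kb = Kw/Ka = 5.68e-11; [OH⁻] = √(Kb × [A⁻]) = 2.3028e-06; pOH = 5.64; pH = 14 - pOH = 8.36.

V = 12.5 mL, pH = 8.36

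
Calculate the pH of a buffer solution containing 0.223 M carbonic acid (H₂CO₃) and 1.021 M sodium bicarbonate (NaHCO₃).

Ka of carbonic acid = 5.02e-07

pKa = -log(5.02e-07) = 6.30. pH = pKa + log([A⁻]/[HA]) = 6.30 + log(1.021/0.223)

pH = 6.96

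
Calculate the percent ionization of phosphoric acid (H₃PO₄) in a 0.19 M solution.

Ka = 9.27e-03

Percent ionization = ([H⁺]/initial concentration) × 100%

Using Ka equilibrium: x² + Ka×x - Ka×C = 0. Solving: [H⁺] = 3.7588e-02. Percent = (3.7588e-02/0.19) × 100

Percent ionization = 19.8%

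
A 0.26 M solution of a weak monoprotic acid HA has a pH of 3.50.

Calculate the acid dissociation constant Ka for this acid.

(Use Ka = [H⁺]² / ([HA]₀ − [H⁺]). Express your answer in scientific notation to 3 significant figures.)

[H⁺] = 10^(−pH) = 10^(−3.50) = 3.162e-04 M. For HA ⇌ H⁺ + A⁻, Ka = [H⁺][A⁻]/[HA] = [H⁺]² / ([HA]₀ − [H⁺]) = (3.162e-04)² / (0.26 − 3.162e-04) = 3.85e-07.

K_a = 3.85e-07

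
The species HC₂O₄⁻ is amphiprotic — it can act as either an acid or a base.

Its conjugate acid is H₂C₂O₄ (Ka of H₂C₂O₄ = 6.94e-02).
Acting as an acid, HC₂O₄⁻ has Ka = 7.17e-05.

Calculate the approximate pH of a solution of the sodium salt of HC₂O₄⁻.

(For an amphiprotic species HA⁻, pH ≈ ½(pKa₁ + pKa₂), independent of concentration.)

pKa₁ = -log(6.94e-02) = 1.16; pKa₂ = -log(7.17e-05) = 4.14. For an amphiprotic species, pH ≈ ½(pKa₁ + pKa₂) = ½(1.16 + 4.14) = 2.65.

pH = 2.65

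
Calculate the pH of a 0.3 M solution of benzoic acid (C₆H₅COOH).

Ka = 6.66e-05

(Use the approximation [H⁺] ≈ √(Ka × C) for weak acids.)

[H⁺] = √(Ka × C) = √(6.66e-05 × 0.3) = 4.4699e-03. pH = -log(4.4699e-03)

pH = 2.35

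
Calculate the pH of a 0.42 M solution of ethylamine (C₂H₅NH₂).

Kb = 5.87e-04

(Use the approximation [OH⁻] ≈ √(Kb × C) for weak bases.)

[OH⁻] = √(Kb × C) = √(5.87e-04 × 0.42) = 1.5702e-02. pOH = 1.80, pH = 14 - pOH

pH = 12.20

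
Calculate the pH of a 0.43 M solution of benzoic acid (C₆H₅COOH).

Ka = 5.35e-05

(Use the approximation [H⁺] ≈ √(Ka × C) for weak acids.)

[H⁺] = √(Ka × C) = √(5.35e-05 × 0.43) = 4.7964e-03. pH = -log(4.7964e-03)

pH = 2.32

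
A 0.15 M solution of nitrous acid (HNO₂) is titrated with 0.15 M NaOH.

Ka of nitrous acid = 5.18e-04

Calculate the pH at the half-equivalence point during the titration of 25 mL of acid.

At half-equivalence [HA] = [A⁻], so Henderson-Hasselbalch gives pH = pKa = -log(5.18e-04) = 3.29.

pH = pKa = 3.29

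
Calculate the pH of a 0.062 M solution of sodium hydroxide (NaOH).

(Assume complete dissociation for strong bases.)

[OH⁻] = 0.062 M for strong base. pOH = -log[OH⁻] = 1.21, pH = 14 - pOH

pH = 12.79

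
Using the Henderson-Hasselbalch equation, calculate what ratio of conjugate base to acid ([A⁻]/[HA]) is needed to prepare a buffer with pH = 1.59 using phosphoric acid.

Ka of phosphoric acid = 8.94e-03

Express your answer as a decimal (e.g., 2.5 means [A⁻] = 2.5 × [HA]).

pKa = -log(8.94e-03) = 2.0487. pH = pKa + log([A⁻]/[HA]), so log([A⁻]/[HA]) = pH − pKa = 1.59 − 2.0487 = -0.4587. [A⁻]/[HA] = 10^(-0.4587) = 0.348

[A⁻]/[HA] = 0.348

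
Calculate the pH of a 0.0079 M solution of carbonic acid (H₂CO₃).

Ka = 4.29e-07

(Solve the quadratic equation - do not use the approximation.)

x² + Ka×x - Ka×C = 0. Using quadratic formula: [H⁺] = 5.8002e-05

pH = 4.24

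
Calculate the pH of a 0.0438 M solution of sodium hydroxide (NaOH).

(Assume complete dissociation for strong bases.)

[OH⁻] = 0.0438 M for strong base. pOH = -log[OH⁻] = 1.36, pH = 14 - pOH

pH = 12.64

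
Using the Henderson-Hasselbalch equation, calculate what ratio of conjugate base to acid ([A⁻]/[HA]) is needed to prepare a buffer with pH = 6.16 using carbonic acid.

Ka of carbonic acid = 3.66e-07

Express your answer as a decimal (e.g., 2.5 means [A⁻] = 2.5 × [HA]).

pKa = -log(3.66e-07) = 6.4365. pH = pKa + log([A⁻]/[HA]), so log([A⁻]/[HA]) = pH − pKa = 6.16 − 6.4365 = -0.2765. [A⁻]/[HA] = 10^(-0.2765) = 0.529

[A⁻]/[HA] = 0.529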